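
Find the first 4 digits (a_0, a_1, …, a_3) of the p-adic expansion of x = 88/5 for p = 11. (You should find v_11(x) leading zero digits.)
(a_0, …, a_3) = (0, 6, 4, 4)

v_11(88/5) = 1, so a_0 = ... = a_0 = 0. Factor out: x = 11^1 · u with u = 8/5 a unit in ℤ_11. Expand u iteratively via a_{v+i} = u_i mod 11, u_{i+1} = (u_i − a_{v+i})/11:
  u_0 = 8/5;  a_1 = 6;  u_1 = (u_0 − 6)/11 = -2/5
  u_1 = -2/5;  a_2 = 4;  u_2 = (u_1 − 4)/11 = -2/5
  u_2 = -2/5;  a_3 = 4;  u_3 = (u_2 − 4)/11 = -2/5
Digits: (0, 6, 4, 4).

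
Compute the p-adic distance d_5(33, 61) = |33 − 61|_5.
d_5(33, 61) = 1

Step 1 — x − y = 33 − 61 = -28. Step 2 — v_5(-28) = 0 (factor: -28 = −(5^0 · 28); the sign does not affect v_p). Step 3 — |x − y|_5 = 5^{0} = 1.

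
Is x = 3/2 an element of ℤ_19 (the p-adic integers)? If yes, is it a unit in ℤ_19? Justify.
x ∈ ℤ_19^× (unit); v_19(x) = 0

ℤ_19 = {x ∈ ℚ_19 : v_19(x) ≥ 0} and ℤ_19^× = {x ∈ ℤ_19 : v_19(x) = 0}. Here v_19(3/2) = v_19(num) − v_19(den) = 0; compare against these criteria.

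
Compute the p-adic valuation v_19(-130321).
v_19(-130321) = 4

v_19(n) is the largest exponent k such that 19^k divides n. Factor out: -130321 = -19^4 · 1. (Sign doesn't affect v_p.) So v_19(-130321) = 4.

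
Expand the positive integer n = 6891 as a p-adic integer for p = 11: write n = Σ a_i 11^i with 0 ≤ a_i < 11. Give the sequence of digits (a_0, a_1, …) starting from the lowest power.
(a_0, a_1, …) = (5, 10, 1, 5)

Repeated division by 11 gives the digits low-to-high: 6891 = 5 + 10·11^1 + 1·11^2 + 5·11^3. Digit sequence: (5, 10, 1, 5).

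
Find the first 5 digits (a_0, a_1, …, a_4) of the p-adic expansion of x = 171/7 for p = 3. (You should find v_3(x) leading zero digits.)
(a_0, …, a_4) = (0, 0, 1, 1, 2)

v_3(171/7) = 2, so a_0 = ... = a_1 = 0. Factor out: x = 3^2 · u with u = 19/7 a unit in ℤ_3. Expand u iteratively via a_{v+i} = u_i mod 3, u_{i+1} = (u_i − a_{v+i})/3:
  u_0 = 19/7;  a_2 = 1;  u_1 = (u_0 − 1)/3 = 4/7
  u_1 = 4/7;  a_3 = 1;  u_2 = (u_1 − 1)/3 = -1/7
  u_2 = -1/7;  a_4 = 2;  u_3 = (u_2 − 2)/3 = -5/7
Digits: (0, 0, 1, 1, 2).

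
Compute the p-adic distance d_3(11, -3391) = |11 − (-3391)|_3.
d_3(11, -3391) = 1/243

Step 1 — x − y = 11 − (-3391) = 3402. Step 2 — v_3(3402) = 5 (factor: 3402 = (3^5 · 14); the sign does not affect v_p). Step 3 — |x − y|_3 = 3^{-5} = 1/243.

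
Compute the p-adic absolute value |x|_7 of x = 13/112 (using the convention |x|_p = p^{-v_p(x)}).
|13/112|_7 = 7

Step 1 — compute v_7(x) by factoring powers of 7 out of the numerator and denominator: v_7(13/112) = -1. Step 2 — apply |x|_p = p^{-v_p(x)} = 7^{1} = 7.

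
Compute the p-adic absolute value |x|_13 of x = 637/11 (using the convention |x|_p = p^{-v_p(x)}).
|637/11|_13 = 1/13

Step 1 — compute v_13(x) by factoring powers of 13 out of the numerator and denominator: v_13(637/11) = 1. Step 2 — apply |x|_p = p^{-v_p(x)} = 13^{-1} = 1/13.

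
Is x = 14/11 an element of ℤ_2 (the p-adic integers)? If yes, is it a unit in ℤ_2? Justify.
x ∈ ℤ_2 but not a unit; v_2(x) = 1 > 0

ℤ_2 = {x ∈ ℚ_2 : v_2(x) ≥ 0} and ℤ_2^× = {x ∈ ℤ_2 : v_2(x) = 0}. Here v_2(14/11) = v_2(num) − v_2(den) = 1; compare against these criteria.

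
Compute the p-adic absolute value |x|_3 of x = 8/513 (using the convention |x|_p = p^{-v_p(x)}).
|8/513|_3 = 27

Step 1 — compute v_3(x) by factoring powers of 3 out of the numerator and denominator: v_3(8/513) = -3. Step 2 — apply |x|_p = p^{-v_p(x)} = 3^{3} = 27.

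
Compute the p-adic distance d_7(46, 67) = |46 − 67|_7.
d_7(46, 67) = 1/7

Step 1 — x − y = 46 − 67 = -21. Step 2 — v_7(-21) = 1 (factor: -21 = −(7^1 · 3); the sign does not affect v_p). Step 3 — |x − y|_7 = 7^{-1} = 1/7.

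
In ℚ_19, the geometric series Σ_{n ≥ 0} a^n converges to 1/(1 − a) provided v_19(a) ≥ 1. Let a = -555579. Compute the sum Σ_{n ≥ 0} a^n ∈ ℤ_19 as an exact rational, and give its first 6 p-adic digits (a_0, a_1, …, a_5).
Σ a^n = 1/(1 − a) = 1/555580;  first 6 digits = (1, 0, 0, 14, 14, 18)

v_19(a) = 3 ≥ 1, so the series converges in ℤ_19 to 1/(1 − a) = 1/(1 − (-555579)) = 1/555580. Expand this rational in ℤ_19: compute digits iteratively via d_i = x_i mod 19, x_{i+1} = (x_i − d_i)/19. The first 6 digits are (1, 0, 0, 14, 14, 18).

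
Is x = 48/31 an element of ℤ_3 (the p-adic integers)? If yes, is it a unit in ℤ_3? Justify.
x ∈ ℤ_3 but not a unit; v_3(x) = 1 > 0

ℤ_3 = {x ∈ ℚ_3 : v_3(x) ≥ 0} and ℤ_3^× = {x ∈ ℤ_3 : v_3(x) = 0}. Here v_3(48/31) = v_3(num) − v_3(den) = 1; compare against these criteria.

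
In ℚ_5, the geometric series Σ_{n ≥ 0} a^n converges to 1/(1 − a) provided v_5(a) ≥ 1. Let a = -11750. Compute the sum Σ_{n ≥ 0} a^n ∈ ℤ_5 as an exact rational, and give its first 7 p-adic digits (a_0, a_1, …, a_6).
Σ a^n = 1/(1 − a) = 1/11751;  first 7 digits = (1, 0, 0, 1, 1, 1, 0)

v_5(a) = 3 ≥ 1, so the series converges in ℤ_5 to 1/(1 − a) = 1/(1 − (-11750)) = 1/11751. Expand this rational in ℤ_5: compute digits iteratively via d_i = x_i mod 5, x_{i+1} = (x_i − d_i)/5. The first 7 digits are (1, 0, 0, 1, 1, 1, 0).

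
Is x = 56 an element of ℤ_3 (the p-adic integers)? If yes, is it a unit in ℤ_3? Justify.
x ∈ ℤ_3^× (unit); v_3(x) = 0

ℤ_3 = {x ∈ ℚ_3 : v_3(x) ≥ 0} and ℤ_3^× = {x ∈ ℤ_3 : v_3(x) = 0}. Here v_3(56) = v_3(num) − v_3(den) = 0; compare against these criteria.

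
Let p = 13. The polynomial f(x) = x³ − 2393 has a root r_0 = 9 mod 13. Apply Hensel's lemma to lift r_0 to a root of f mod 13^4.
r_3 = 23760 (mod 28561)

Hensel: r_{i+1} = r_i − f(r_i)/f′(r_i) mod 13^{i+2}, where f′(x) = 3x². Iterate:
  r_0 = 9 (mod 13)
  r_1 = 100 (mod 169)
  r_2 = 1790 (mod 2197)
  r_3 = 23760 (mod 28561)
Final: r = 23760 with f(r) ≡ 0 mod 13^4.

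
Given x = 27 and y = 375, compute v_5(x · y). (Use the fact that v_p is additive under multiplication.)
v_5(10125) = 3

v_p(x) = 0 (factor: 27 = 5^0 · 27); v_p(y) = 3 (factor: 375 = 5^3 · 3). Additivity: v_p(xy) = v_p(x) + v_p(y) = 0 + 3 = 3. (Direct check: xy = 10125 = 5^3 · (81).)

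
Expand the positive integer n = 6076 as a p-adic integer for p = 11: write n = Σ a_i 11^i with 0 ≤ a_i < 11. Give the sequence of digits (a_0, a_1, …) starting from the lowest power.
(a_0, a_1, …) = (4, 2, 6, 4)

Repeated division by 11 gives the digits low-to-high: 6076 = 4 + 2·11^1 + 6·11^2 + 4·11^3. Digit sequence: (4, 2, 6, 4).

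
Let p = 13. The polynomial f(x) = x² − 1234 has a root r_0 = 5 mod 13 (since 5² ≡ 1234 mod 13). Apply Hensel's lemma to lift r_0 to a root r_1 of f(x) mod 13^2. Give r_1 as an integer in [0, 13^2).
r_1 = 109 (mod 169)

Hensel's recurrence: r_{i+1} = r_i − f(r_i)·(f′(r_i))^{-1} mod 13^{i+2}, with f′(x) = 2x. Iterate:
  r_0 = 5 (mod 13)
  r_1 = 109 (mod 169)
Final: r_1 = 109, and one checks f(r_1) ≡ 0 mod 13^2.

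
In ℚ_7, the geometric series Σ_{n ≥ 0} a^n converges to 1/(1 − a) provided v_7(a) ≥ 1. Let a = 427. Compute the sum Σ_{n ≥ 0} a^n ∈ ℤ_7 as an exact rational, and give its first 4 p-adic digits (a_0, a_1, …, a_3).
Σ a^n = 1/(1 − a) = -1/426;  first 4 digits = (1, 5, 5, 6)

v_7(a) = 1 ≥ 1, so the series converges in ℤ_7 to 1/(1 − a) = 1/(1 − 427) = -1/426. Expand this rational in ℤ_7: compute digits iteratively via d_i = x_i mod 7, x_{i+1} = (x_i − d_i)/7. The first 4 digits are (1, 5, 5, 6).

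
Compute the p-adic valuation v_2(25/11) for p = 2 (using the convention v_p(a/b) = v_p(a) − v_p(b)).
v_2(25/11) = 0

Factor powers of 2 from the numerator and denominator of the reduced fraction: 25 = 2^0 · 25 and 11 = 2^0 · 11. Apply v_p(a/b) = v_p(a) − v_p(b): v_2(25/11) = 0 − 0 = 0.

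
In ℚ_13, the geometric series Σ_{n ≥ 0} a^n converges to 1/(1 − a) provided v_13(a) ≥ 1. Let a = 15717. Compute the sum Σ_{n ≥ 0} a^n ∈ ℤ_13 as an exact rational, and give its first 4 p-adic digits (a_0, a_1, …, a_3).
Σ a^n = 1/(1 − a) = -1/15716;  first 4 digits = (1, 0, 2, 7)

v_13(a) = 2 ≥ 1, so the series converges in ℤ_13 to 1/(1 − a) = 1/(1 − 15717) = -1/15716. Expand this rational in ℤ_13: compute digits iteratively via d_i = x_i mod 13, x_{i+1} = (x_i − d_i)/13. The first 4 digits are (1, 0, 2, 7).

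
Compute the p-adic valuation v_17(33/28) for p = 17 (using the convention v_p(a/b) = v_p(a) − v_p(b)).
v_17(33/28) = 0

Factor powers of 17 from the numerator and denominator of the reduced fraction: 33 = 17^0 · 33 and 28 = 17^0 · 28. Apply v_p(a/b) = v_p(a) − v_p(b): v_17(33/28) = 0 − 0 = 0.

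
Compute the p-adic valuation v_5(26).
v_5(26) = 0

v_5(n) is the largest exponent k such that 5^k divides n. Factor out: 26 = 5^0 · 26. (Sign doesn't affect v_p.) So v_5(26) = 0.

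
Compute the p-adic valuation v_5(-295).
v_5(-295) = 1

v_5(n) is the largest exponent k such that 5^k divides n. Factor out: -295 = -5^1 · 59. (Sign doesn't affect v_p.) So v_5(-295) = 1.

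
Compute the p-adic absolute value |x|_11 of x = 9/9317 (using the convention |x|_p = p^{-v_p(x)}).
|9/9317|_11 = 1331

Step 1 — compute v_11(x) by factoring powers of 11 out of the numerator and denominator: v_11(9/9317) = -3. Step 2 — apply |x|_p = p^{-v_p(x)} = 11^{3} = 1331.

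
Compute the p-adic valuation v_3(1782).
v_3(1782) = 4

v_3(n) is the largest exponent k such that 3^k divides n. Factor out: 1782 = 3^4 · 22. (Sign doesn't affect v_p.) So v_3(1782) = 4.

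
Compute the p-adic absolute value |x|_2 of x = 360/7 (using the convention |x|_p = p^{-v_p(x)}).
|360/7|_2 = 1/8

Step 1 — compute v_2(x) by factoring powers of 2 out of the numerator and denominator: v_2(360/7) = 3. Step 2 — apply |x|_p = p^{-v_p(x)} = 2^{-3} = 1/8.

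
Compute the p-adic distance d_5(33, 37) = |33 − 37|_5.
d_5(33, 37) = 1

Step 1 — x − y = 33 − 37 = -4. Step 2 — v_5(-4) = 0 (factor: -4 = −(5^0 · 4); the sign does not affect v_p). Step 3 — |x − y|_5 = 5^{0} = 1.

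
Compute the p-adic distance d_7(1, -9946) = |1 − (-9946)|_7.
d_7(1, -9946) = 1/343

Step 1 — x − y = 1 − (-9946) = 9947. Step 2 — v_7(9947) = 3 (factor: 9947 = (7^3 · 29); the sign does not affect v_p). Step 3 — |x − y|_7 = 7^{-3} = 1/343.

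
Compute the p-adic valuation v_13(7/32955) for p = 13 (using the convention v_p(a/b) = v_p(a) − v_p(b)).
v_13(7/32955) = -3

Factor powers of 13 from the numerator and denominator of the reduced fraction: 7 = 13^0 · 7 and 32955 = 13^3 · 15. Apply v_p(a/b) = v_p(a) − v_p(b): v_13(7/32955) = 0 − 3 = -3.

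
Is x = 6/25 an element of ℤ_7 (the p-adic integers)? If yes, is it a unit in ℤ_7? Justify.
x ∈ ℤ_7^× (unit); v_7(x) = 0

ℤ_7 = {x ∈ ℚ_7 : v_7(x) ≥ 0} and ℤ_7^× = {x ∈ ℤ_7 : v_7(x) = 0}. Here v_7(6/25) = v_7(num) − v_7(den) = 0; compare against these criteria.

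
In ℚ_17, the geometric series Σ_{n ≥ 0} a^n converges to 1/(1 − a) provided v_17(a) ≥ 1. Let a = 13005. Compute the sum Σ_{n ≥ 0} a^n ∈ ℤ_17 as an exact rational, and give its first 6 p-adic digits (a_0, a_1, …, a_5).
Σ a^n = 1/(1 − a) = -1/13004;  first 6 digits = (1, 0, 11, 2, 2, 0)

v_17(a) = 2 ≥ 1, so the series converges in ℤ_17 to 1/(1 − a) = 1/(1 − 13005) = -1/13004. Expand this rational in ℤ_17: compute digits iteratively via d_i = x_i mod 17, x_{i+1} = (x_i − d_i)/17. The first 6 digits are (1, 0, 11, 2, 2, 0).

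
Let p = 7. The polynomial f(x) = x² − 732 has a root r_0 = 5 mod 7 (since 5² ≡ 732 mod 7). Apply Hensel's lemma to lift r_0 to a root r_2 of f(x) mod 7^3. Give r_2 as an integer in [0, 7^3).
r_2 = 208 (mod 343)

Hensel's recurrence: r_{i+1} = r_i − f(r_i)·(f′(r_i))^{-1} mod 7^{i+2}, with f′(x) = 2x. Iterate:
  r_0 = 5 (mod 7)
  r_1 = 12 (mod 49)
  r_2 = 208 (mod 343)
Final: r_2 = 208, and one checks f(r_2) ≡ 0 mod 7^3.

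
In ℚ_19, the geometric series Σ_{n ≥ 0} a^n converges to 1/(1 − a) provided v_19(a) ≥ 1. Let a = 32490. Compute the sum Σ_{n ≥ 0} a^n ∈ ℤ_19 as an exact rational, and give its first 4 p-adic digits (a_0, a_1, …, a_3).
Σ a^n = 1/(1 − a) = -1/32489;  first 4 digits = (1, 0, 14, 4)

v_19(a) = 2 ≥ 1, so the series converges in ℤ_19 to 1/(1 − a) = 1/(1 − 32490) = -1/32489. Expand this rational in ℤ_19: compute digits iteratively via d_i = x_i mod 19, x_{i+1} = (x_i − d_i)/19. The first 4 digits are (1, 0, 14, 4).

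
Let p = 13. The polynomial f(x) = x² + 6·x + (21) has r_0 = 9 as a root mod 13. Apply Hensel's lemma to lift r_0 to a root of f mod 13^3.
r_2 = 1946 (mod 2197)

Hensel: r_{i+1} = r_i − f(r_i)·(f′(r_i))^{-1} mod 13^{i+2}, f′(x) = 2x + 6. Iterate:
  r_0 = 9 (mod 13)
  r_1 = 87 (mod 169)
  r_2 = 1946 (mod 2197)
Final: r = 1946 satisfies f(r) ≡ 0 mod 13^3.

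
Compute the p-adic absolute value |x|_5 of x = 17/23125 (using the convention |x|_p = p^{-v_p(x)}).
|17/23125|_5 = 625

Step 1 — compute v_5(x) by factoring powers of 5 out of the numerator and denominator: v_5(17/23125) = -4. Step 2 — apply |x|_p = p^{-v_p(x)} = 5^{4} = 625.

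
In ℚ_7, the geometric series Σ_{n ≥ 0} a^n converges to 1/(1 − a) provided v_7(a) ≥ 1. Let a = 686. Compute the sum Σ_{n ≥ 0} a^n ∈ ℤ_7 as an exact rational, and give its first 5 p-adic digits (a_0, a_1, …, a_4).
Σ a^n = 1/(1 − a) = -1/685;  first 5 digits = (1, 0, 0, 2, 0)

v_7(a) = 3 ≥ 1, so the series converges in ℤ_7 to 1/(1 − a) = 1/(1 − 686) = -1/685. Expand this rational in ℤ_7: compute digits iteratively via d_i = x_i mod 7, x_{i+1} = (x_i − d_i)/7. The first 5 digits are (1, 0, 0, 2, 0).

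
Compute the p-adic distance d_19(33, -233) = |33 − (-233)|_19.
d_19(33, -233) = 1/19

Step 1 — x − y = 33 − (-233) = 266. Step 2 — v_19(266) = 1 (factor: 266 = (19^1 · 14); the sign does not affect v_p). Step 3 — |x − y|_19 = 19^{-1} = 1/19.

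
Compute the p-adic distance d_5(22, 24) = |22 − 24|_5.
d_5(22, 24) = 1

Step 1 — x − y = 22 − 24 = -2. Step 2 — v_5(-2) = 0 (factor: -2 = −(5^0 · 2); the sign does not affect v_p). Step 3 — |x − y|_5 = 5^{0} = 1.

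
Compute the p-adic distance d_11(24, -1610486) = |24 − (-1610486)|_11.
d_11(24, -1610486) = 1/161051

Step 1 — x − y = 24 − (-1610486) = 1610510. Step 2 — v_11(1610510) = 5 (factor: 1610510 = (11^5 · 10); the sign does not affect v_p). Step 3 — |x − y|_11 = 11^{-5} = 1/161051.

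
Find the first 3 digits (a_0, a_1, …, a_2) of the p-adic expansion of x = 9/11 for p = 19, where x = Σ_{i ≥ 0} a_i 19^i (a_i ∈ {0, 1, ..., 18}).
(a_0, …, a_2) = (6, 17, 6)

v_19(9/11) = 0 (numerator and denominator both coprime to 19), so x ∈ ℤ_19^×. Compute digits iteratively via a_i = x_i mod 19, x_{i+1} = (x_i − a_i)/19, with x_0 = x:
  x_0 = 9/11;  a_0 = 6;  x_1 = (x_0 − 6)/19 = -3/11
  x_1 = -3/11;  a_1 = 17;  x_2 = (x_1 − 17)/19 = -10/11
  x_2 = -10/11;  a_2 = 6;  x_3 = (x_2 − 6)/19 = -4/11
Digits: (6, 17, 6).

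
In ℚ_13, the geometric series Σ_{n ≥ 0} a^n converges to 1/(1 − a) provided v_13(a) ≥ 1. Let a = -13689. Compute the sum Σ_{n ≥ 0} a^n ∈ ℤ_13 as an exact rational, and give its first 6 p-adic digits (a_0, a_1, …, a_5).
Σ a^n = 1/(1 − a) = 1/13690;  first 6 digits = (1, 0, 10, 6, 8, 10)

v_13(a) = 2 ≥ 1, so the series converges in ℤ_13 to 1/(1 − a) = 1/(1 − (-13689)) = 1/13690. Expand this rational in ℤ_13: compute digits iteratively via d_i = x_i mod 13, x_{i+1} = (x_i − d_i)/13. The first 6 digits are (1, 0, 10, 6, 8, 10).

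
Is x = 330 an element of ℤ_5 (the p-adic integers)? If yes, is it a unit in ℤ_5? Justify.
x ∈ ℤ_5 but not a unit; v_5(x) = 1 > 0

ℤ_5 = {x ∈ ℚ_5 : v_5(x) ≥ 0} and ℤ_5^× = {x ∈ ℤ_5 : v_5(x) = 0}. Here v_5(330) = v_5(num) − v_5(den) = 1; compare against these criteria.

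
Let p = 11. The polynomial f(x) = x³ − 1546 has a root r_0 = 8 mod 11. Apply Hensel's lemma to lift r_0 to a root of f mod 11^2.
r_1 = 118 (mod 121)

Hensel: r_{i+1} = r_i − f(r_i)/f′(r_i) mod 11^{i+2}, where f′(x) = 3x². Iterate:
  r_0 = 8 (mod 11)
  r_1 = 118 (mod 121)
Final: r = 118 with f(r) ≡ 0 mod 11^2.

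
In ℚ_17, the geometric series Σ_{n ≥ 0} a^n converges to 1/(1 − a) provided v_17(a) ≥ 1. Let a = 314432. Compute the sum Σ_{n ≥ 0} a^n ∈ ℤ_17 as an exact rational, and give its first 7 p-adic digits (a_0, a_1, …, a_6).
Σ a^n = 1/(1 − a) = -1/314431;  first 7 digits = (1, 0, 0, 13, 3, 0, 16)

v_17(a) = 3 ≥ 1, so the series converges in ℤ_17 to 1/(1 − a) = 1/(1 − 314432) = -1/314431. Expand this rational in ℤ_17: compute digits iteratively via d_i = x_i mod 17, x_{i+1} = (x_i − d_i)/17. The first 7 digits are (1, 0, 0, 13, 3, 0, 16).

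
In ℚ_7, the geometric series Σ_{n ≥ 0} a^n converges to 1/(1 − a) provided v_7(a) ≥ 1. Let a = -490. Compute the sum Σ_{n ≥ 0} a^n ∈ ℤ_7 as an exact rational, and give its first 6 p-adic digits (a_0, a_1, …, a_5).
Σ a^n = 1/(1 − a) = 1/491;  first 6 digits = (1, 0, 4, 5, 1, 0)

v_7(a) = 2 ≥ 1, so the series converges in ℤ_7 to 1/(1 − a) = 1/(1 − (-490)) = 1/491. Expand this rational in ℤ_7: compute digits iteratively via d_i = x_i mod 7, x_{i+1} = (x_i − d_i)/7. The first 6 digits are (1, 0, 4, 5, 1, 0).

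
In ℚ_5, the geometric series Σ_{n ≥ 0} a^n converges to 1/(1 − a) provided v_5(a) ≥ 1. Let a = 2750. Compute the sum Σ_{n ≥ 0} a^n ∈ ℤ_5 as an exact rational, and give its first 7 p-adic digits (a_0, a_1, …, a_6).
Σ a^n = 1/(1 − a) = -1/2749;  first 7 digits = (1, 0, 0, 2, 4, 0, 4)

v_5(a) = 3 ≥ 1, so the series converges in ℤ_5 to 1/(1 − a) = 1/(1 − 2750) = -1/2749. Expand this rational in ℤ_5: compute digits iteratively via d_i = x_i mod 5, x_{i+1} = (x_i − d_i)/5. The first 7 digits are (1, 0, 0, 2, 4, 0, 4).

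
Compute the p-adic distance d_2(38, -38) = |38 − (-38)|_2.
d_2(38, -38) = 1/4

Step 1 — x − y = 38 − (-38) = 76. Step 2 — v_2(76) = 2 (factor: 76 = (2^2 · 19); the sign does not affect v_p). Step 3 — |x − y|_2 = 2^{-2} = 1/4.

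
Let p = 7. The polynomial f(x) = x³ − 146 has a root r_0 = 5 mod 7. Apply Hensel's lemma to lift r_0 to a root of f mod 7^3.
r_2 = 117 (mod 343)

Hensel: r_{i+1} = r_i − f(r_i)/f′(r_i) mod 7^{i+2}, where f′(x) = 3x². Iterate:
  r_0 = 5 (mod 7)
  r_1 = 19 (mod 49)
  r_2 = 117 (mod 343)
Final: r = 117 with f(r) ≡ 0 mod 7^3.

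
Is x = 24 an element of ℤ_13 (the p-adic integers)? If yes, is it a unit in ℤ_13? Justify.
x ∈ ℤ_13^× (unit); v_13(x) = 0

ℤ_13 = {x ∈ ℚ_13 : v_13(x) ≥ 0} and ℤ_13^× = {x ∈ ℤ_13 : v_13(x) = 0}. Here v_13(24) = v_13(num) − v_13(den) = 0; compare against these criteria.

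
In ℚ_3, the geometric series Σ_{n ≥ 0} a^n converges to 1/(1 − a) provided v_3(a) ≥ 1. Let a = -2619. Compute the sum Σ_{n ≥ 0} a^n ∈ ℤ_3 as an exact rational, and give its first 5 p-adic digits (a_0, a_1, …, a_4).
Σ a^n = 1/(1 − a) = 1/2620;  first 5 digits = (1, 0, 0, 2, 0)

v_3(a) = 3 ≥ 1, so the series converges in ℤ_3 to 1/(1 − a) = 1/(1 − (-2619)) = 1/2620. Expand this rational in ℤ_3: compute digits iteratively via d_i = x_i mod 3, x_{i+1} = (x_i − d_i)/3. The first 5 digits are (1, 0, 0, 2, 0).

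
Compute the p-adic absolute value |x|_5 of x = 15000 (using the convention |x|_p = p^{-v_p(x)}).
|15000|_5 = 1/625

Step 1 — compute v_5(x) by factoring powers of 5 out of the numerator and denominator: v_5(15000) = 4. Step 2 — apply |x|_p = p^{-v_p(x)} = 5^{-4} = 1/625.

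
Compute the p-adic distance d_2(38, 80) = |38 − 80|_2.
d_2(38, 80) = 1/2

Step 1 — x − y = 38 − 80 = -42. Step 2 — v_2(-42) = 1 (factor: -42 = −(2^1 · 21); the sign does not affect v_p). Step 3 — |x − y|_2 = 2^{-1} = 1/2.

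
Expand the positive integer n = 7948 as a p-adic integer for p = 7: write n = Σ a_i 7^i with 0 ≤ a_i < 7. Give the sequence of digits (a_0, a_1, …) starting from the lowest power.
(a_0, a_1, …) = (3, 1, 1, 2, 3)

Repeated division by 7 gives the digits low-to-high: 7948 = 3 + 1·7^1 + 1·7^2 + 2·7^3 + 3·7^4. Digit sequence: (3, 1, 1, 2, 3).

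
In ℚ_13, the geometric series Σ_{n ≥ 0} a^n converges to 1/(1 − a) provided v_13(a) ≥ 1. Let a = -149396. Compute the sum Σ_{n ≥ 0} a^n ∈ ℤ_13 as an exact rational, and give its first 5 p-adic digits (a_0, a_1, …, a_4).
Σ a^n = 1/(1 − a) = 1/149397;  first 5 digits = (1, 0, 0, 10, 7)

v_13(a) = 3 ≥ 1, so the series converges in ℤ_13 to 1/(1 − a) = 1/(1 − (-149396)) = 1/149397. Expand this rational in ℤ_13: compute digits iteratively via d_i = x_i mod 13, x_{i+1} = (x_i − d_i)/13. The first 5 digits are (1, 0, 0, 10, 7).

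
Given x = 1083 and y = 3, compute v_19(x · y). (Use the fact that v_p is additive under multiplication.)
v_19(3249) = 2

v_p(x) = 2 (factor: 1083 = 19^2 · 3); v_p(y) = 0 (factor: 3 = 19^0 · 3). Additivity: v_p(xy) = v_p(x) + v_p(y) = 2 + 0 = 2. (Direct check: xy = 3249 = 19^2 · (9).)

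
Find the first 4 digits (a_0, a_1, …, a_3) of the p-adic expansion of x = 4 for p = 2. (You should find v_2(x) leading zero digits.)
(a_0, …, a_3) = (0, 0, 1, 0)

v_2(4) = 2, so a_0 = ... = a_1 = 0. Factor out: x = 2^2 · u with u = 1 a unit in ℤ_2. Expand u iteratively via a_{v+i} = u_i mod 2, u_{i+1} = (u_i − a_{v+i})/2:
  u_0 = 1;  a_2 = 1;  u_1 = (u_0 − 1)/2 = 0
  u_1 = 0;  a_3 = 0;  u_2 = (u_1 − 0)/2 = 0
Digits: (0, 0, 1, 0).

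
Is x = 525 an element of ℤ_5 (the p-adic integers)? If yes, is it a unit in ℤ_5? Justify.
x ∈ ℤ_5 but not a unit; v_5(x) = 2 > 0

ℤ_5 = {x ∈ ℚ_5 : v_5(x) ≥ 0} and ℤ_5^× = {x ∈ ℤ_5 : v_5(x) = 0}. Here v_5(525) = v_5(num) − v_5(den) = 2; compare against these criteria.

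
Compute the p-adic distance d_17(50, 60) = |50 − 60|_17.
d_17(50, 60) = 1

Step 1 — x − y = 50 − 60 = -10. Step 2 — v_17(-10) = 0 (factor: -10 = −(17^0 · 10); the sign does not affect v_p). Step 3 — |x − y|_17 = 17^{0} = 1.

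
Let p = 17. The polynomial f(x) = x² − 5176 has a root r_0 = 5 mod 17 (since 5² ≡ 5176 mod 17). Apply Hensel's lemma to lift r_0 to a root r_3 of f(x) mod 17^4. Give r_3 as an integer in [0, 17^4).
r_3 = 61817 (mod 83521)

Hensel's recurrence: r_{i+1} = r_i − f(r_i)·(f′(r_i))^{-1} mod 17^{i+2}, with f′(x) = 2x. Iterate:
  r_0 = 5 (mod 17)
  r_1 = 260 (mod 289)
  r_2 = 2861 (mod 4913)
  r_3 = 61817 (mod 83521)
Final: r_3 = 61817, and one checks f(r_3) ≡ 0 mod 17^4.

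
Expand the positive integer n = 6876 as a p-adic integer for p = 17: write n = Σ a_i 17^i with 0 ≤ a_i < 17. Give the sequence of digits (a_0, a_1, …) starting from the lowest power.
(a_0, a_1, …) = (8, 13, 6, 1)

Repeated division by 17 gives the digits low-to-high: 6876 = 8 + 13·17^1 + 6·17^2 + 1·17^3. Digit sequence: (8, 13, 6, 1).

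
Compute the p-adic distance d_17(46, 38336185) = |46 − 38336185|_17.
d_17(46, 38336185) = 1/1419857

Step 1 — x − y = 46 − 38336185 = -38336139. Step 2 — v_17(-38336139) = 5 (factor: -38336139 = −(17^5 · 27); the sign does not affect v_p). Step 3 — |x − y|_17 = 17^{-5} = 1/1419857.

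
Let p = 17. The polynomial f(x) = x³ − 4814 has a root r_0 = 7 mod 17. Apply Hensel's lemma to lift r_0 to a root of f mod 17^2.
r_1 = 177 (mod 289)

Hensel: r_{i+1} = r_i − f(r_i)/f′(r_i) mod 17^{i+2}, where f′(x) = 3x². Iterate:
  r_0 = 7 (mod 17)
  r_1 = 177 (mod 289)
Final: r = 177 with f(r) ≡ 0 mod 17^2.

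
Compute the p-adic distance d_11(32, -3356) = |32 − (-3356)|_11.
d_11(32, -3356) = 1/121

Step 1 — x − y = 32 − (-3356) = 3388. Step 2 — v_11(3388) = 2 (factor: 3388 = (11^2 · 28); the sign does not affect v_p). Step 3 — |x − y|_11 = 11^{-2} = 1/121.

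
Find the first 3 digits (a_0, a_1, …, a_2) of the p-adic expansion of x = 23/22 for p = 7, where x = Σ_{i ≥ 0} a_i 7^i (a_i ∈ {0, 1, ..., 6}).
(a_0, …, a_2) = (2, 4, 1)

v_7(23/22) = 0 (numerator and denominator both coprime to 7), so x ∈ ℤ_7^×. Compute digits iteratively via a_i = x_i mod 7, x_{i+1} = (x_i − a_i)/7, with x_0 = x:
  x_0 = 23/22;  a_0 = 2;  x_1 = (x_0 − 2)/7 = -3/22
  x_1 = -3/22;  a_1 = 4;  x_2 = (x_1 − 4)/7 = -13/22
  x_2 = -13/22;  a_2 = 1;  x_3 = (x_2 − 1)/7 = -5/22
Digits: (2, 4, 1).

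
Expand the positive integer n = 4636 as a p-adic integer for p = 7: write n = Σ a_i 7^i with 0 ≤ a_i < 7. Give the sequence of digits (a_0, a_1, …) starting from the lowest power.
(a_0, a_1, …) = (2, 4, 3, 6, 1)

Repeated division by 7 gives the digits low-to-high: 4636 = 2 + 4·7^1 + 3·7^2 + 6·7^3 + 1·7^4. Digit sequence: (2, 4, 3, 6, 1).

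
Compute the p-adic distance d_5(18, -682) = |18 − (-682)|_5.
d_5(18, -682) = 1/25

Step 1 — x − y = 18 − (-682) = 700. Step 2 — v_5(700) = 2 (factor: 700 = (5^2 · 28); the sign does not affect v_p). Step 3 — |x − y|_5 = 5^{-2} = 1/25.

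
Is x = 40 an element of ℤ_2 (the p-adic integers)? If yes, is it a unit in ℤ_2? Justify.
x ∈ ℤ_2 but not a unit; v_2(x) = 3 > 0

ℤ_2 = {x ∈ ℚ_2 : v_2(x) ≥ 0} and ℤ_2^× = {x ∈ ℤ_2 : v_2(x) = 0}. Here v_2(40) = v_2(num) − v_2(den) = 3; compare against these criteria.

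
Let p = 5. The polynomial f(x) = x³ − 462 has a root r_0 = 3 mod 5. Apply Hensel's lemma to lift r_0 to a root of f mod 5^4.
r_3 = 483 (mod 625)

Hensel: r_{i+1} = r_i − f(r_i)/f′(r_i) mod 5^{i+2}, where f′(x) = 3x². Iterate:
  r_0 = 3 (mod 5)
  r_1 = 8 (mod 25)
  r_2 = 108 (mod 125)
  r_3 = 483 (mod 625)
Final: r = 483 with f(r) ≡ 0 mod 5^4.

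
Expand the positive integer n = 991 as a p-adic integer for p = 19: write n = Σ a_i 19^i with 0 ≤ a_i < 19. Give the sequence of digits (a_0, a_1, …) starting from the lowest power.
(a_0, a_1, …) = (3, 14, 2)

Repeated division by 19 gives the digits low-to-high: 991 = 3 + 14·19^1 + 2·19^2. Digit sequence: (3, 14, 2).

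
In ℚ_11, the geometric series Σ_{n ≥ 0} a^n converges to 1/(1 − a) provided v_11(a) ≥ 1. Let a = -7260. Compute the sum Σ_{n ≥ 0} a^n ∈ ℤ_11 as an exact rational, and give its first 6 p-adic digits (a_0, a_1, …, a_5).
Σ a^n = 1/(1 − a) = 1/7261;  first 6 digits = (1, 0, 6, 5, 2, 8)

v_11(a) = 2 ≥ 1, so the series converges in ℤ_11 to 1/(1 − a) = 1/(1 − (-7260)) = 1/7261. Expand this rational in ℤ_11: compute digits iteratively via d_i = x_i mod 11, x_{i+1} = (x_i − d_i)/11. The first 6 digits are (1, 0, 6, 5, 2, 8).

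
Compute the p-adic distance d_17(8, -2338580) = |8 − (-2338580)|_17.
d_17(8, -2338580) = 1/83521

Step 1 — x − y = 8 − (-2338580) = 2338588. Step 2 — v_17(2338588) = 4 (factor: 2338588 = (17^4 · 28); the sign does not affect v_p). Step 3 — |x − y|_17 = 17^{-4} = 1/83521.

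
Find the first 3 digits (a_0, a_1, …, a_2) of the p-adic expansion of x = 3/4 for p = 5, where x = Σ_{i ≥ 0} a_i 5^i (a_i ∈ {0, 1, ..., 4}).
(a_0, …, a_2) = (2, 1, 1)

v_5(3/4) = 0 (numerator and denominator both coprime to 5), so x ∈ ℤ_5^×. Compute digits iteratively via a_i = x_i mod 5, x_{i+1} = (x_i − a_i)/5, with x_0 = x:
  x_0 = 3/4;  a_0 = 2;  x_1 = (x_0 − 2)/5 = -1/4
  x_1 = -1/4;  a_1 = 1;  x_2 = (x_1 − 1)/5 = -1/4
  x_2 = -1/4;  a_2 = 1;  x_3 = (x_2 − 1)/5 = -1/4
Digits: (2, 1, 1).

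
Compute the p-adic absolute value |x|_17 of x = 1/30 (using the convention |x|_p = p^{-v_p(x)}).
|1/30|_17 = 1

Step 1 — compute v_17(x) by factoring powers of 17 out of the numerator and denominator: v_17(1/30) = 0. Step 2 — apply |x|_p = p^{-v_p(x)} = 17^{0} = 1.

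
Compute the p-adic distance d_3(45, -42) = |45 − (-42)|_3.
d_3(45, -42) = 1/3

Step 1 — x − y = 45 − (-42) = 87. Step 2 — v_3(87) = 1 (factor: 87 = (3^1 · 29); the sign does not affect v_p). Step 3 — |x − y|_3 = 3^{-1} = 1/3.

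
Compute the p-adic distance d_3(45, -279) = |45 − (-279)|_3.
d_3(45, -279) = 1/81

Step 1 — x − y = 45 − (-279) = 324. Step 2 — v_3(324) = 4 (factor: 324 = (3^4 · 4); the sign does not affect v_p). Step 3 — |x − y|_3 = 3^{-4} = 1/81.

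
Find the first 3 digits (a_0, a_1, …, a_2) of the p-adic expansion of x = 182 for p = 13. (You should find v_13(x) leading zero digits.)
(a_0, …, a_2) = (0, 1, 1)

v_13(182) = 1, so a_0 = ... = a_0 = 0. Factor out: x = 13^1 · u with u = 14 a unit in ℤ_13. Expand u iteratively via a_{v+i} = u_i mod 13, u_{i+1} = (u_i − a_{v+i})/13:
  u_0 = 14;  a_1 = 1;  u_1 = (u_0 − 1)/13 = 1
  u_1 = 1;  a_2 = 1;  u_2 = (u_1 − 1)/13 = 0
Digits: (0, 1, 1).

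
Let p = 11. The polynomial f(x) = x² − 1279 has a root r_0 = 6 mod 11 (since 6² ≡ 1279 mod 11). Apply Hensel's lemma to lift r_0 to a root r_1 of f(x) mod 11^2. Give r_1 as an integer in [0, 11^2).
r_1 = 39 (mod 121)

Hensel's recurrence: r_{i+1} = r_i − f(r_i)·(f′(r_i))^{-1} mod 11^{i+2}, with f′(x) = 2x. Iterate:
  r_0 = 6 (mod 11)
  r_1 = 39 (mod 121)
Final: r_1 = 39, and one checks f(r_1) ≡ 0 mod 11^2.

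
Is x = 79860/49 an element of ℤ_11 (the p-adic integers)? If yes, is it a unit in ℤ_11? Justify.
x ∈ ℤ_11 but not a unit; v_11(x) = 3 > 0

ℤ_11 = {x ∈ ℚ_11 : v_11(x) ≥ 0} and ℤ_11^× = {x ∈ ℤ_11 : v_11(x) = 0}. Here v_11(79860/49) = v_11(num) − v_11(den) = 3; compare against these criteria.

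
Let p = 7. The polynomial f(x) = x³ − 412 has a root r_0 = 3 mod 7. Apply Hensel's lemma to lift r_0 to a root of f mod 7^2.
r_1 = 10 (mod 49)

Hensel: r_{i+1} = r_i − f(r_i)/f′(r_i) mod 7^{i+2}, where f′(x) = 3x². Iterate:
  r_0 = 3 (mod 7)
  r_1 = 10 (mod 49)
Final: r = 10 with f(r) ≡ 0 mod 7^2.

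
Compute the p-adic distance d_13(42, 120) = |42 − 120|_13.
d_13(42, 120) = 1/13

Step 1 — x − y = 42 − 120 = -78. Step 2 — v_13(-78) = 1 (factor: -78 = −(13^1 · 6); the sign does not affect v_p). Step 3 — |x − y|_13 = 13^{-1} = 1/13.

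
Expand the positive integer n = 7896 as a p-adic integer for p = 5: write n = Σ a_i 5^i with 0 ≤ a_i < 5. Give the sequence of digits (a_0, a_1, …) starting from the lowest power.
(a_0, a_1, …) = (1, 4, 0, 3, 2, 2)

Repeated division by 5 gives the digits low-to-high: 7896 = 1 + 4·5^1 + 3·5^3 + 2·5^4 + 2·5^5. Digit sequence: (1, 4, 0, 3, 2, 2).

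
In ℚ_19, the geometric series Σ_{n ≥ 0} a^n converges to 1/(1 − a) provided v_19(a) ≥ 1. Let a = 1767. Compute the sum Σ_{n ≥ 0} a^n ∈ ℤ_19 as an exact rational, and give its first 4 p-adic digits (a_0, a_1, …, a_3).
Σ a^n = 1/(1 − a) = -1/1766;  first 4 digits = (1, 17, 8, 10)

v_19(a) = 1 ≥ 1, so the series converges in ℤ_19 to 1/(1 − a) = 1/(1 − 1767) = -1/1766. Expand this rational in ℤ_19: compute digits iteratively via d_i = x_i mod 19, x_{i+1} = (x_i − d_i)/19. The first 4 digits are (1, 17, 8, 10).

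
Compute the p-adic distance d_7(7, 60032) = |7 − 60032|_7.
d_7(7, 60032) = 1/2401

Step 1 — x − y = 7 − 60032 = -60025. Step 2 — v_7(-60025) = 4 (factor: -60025 = −(7^4 · 25); the sign does not affect v_p). Step 3 — |x − y|_7 = 7^{-4} = 1/2401.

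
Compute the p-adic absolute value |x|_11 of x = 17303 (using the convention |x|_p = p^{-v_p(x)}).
|17303|_11 = 1/1331

Step 1 — compute v_11(x) by factoring powers of 11 out of the numerator and denominator: v_11(17303) = 3. Step 2 — apply |x|_p = p^{-v_p(x)} = 11^{-3} = 1/1331.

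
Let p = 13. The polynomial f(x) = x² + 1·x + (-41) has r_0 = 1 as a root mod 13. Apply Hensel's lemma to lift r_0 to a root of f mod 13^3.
r_2 = 690 (mod 2197)

Hensel: r_{i+1} = r_i − f(r_i)·(f′(r_i))^{-1} mod 13^{i+2}, f′(x) = 2x + 1. Iterate:
  r_0 = 1 (mod 13)
  r_1 = 14 (mod 169)
  r_2 = 690 (mod 2197)
Final: r = 690 satisfies f(r) ≡ 0 mod 13^3.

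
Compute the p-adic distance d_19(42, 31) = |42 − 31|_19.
d_19(42, 31) = 1

Step 1 — x − y = 42 − 31 = 11. Step 2 — v_19(11) = 0 (factor: 11 = (19^0 · 11); the sign does not affect v_p). Step 3 — |x − y|_19 = 19^{0} = 1.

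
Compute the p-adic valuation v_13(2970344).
v_13(2970344) = 5

v_13(n) is the largest exponent k such that 13^k divides n. Factor out: 2970344 = 13^5 · 8. (Sign doesn't affect v_p.) So v_13(2970344) = 5.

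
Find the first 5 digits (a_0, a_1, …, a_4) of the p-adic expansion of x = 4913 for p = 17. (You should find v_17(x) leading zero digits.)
(a_0, …, a_4) = (0, 0, 0, 1, 0)

v_17(4913) = 3, so a_0 = ... = a_2 = 0. Factor out: x = 17^3 · u with u = 1 a unit in ℤ_17. Expand u iteratively via a_{v+i} = u_i mod 17, u_{i+1} = (u_i − a_{v+i})/17:
  u_0 = 1;  a_3 = 1;  u_1 = (u_0 − 1)/17 = 0
  u_1 = 0;  a_4 = 0;  u_2 = (u_1 − 0)/17 = 0
Digits: (0, 0, 0, 1, 0).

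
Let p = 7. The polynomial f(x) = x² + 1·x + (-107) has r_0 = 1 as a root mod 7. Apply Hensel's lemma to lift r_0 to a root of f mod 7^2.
r_1 = 36 (mod 49)

Hensel: r_{i+1} = r_i − f(r_i)·(f′(r_i))^{-1} mod 7^{i+2}, f′(x) = 2x + 1. Iterate:
  r_0 = 1 (mod 7)
  r_1 = 36 (mod 49)
Final: r = 36 satisfies f(r) ≡ 0 mod 7^2.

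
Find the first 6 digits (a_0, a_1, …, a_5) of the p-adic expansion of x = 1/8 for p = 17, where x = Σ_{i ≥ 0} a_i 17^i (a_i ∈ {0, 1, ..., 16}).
(a_0, …, a_5) = (15, 14, 14, 14, 14, 14)

v_17(1/8) = 0 (numerator and denominator both coprime to 17), so x ∈ ℤ_17^×. Compute digits iteratively via a_i = x_i mod 17, x_{i+1} = (x_i − a_i)/17, with x_0 = x:
  x_0 = 1/8;  a_0 = 15;  x_1 = (x_0 − 15)/17 = -7/8
  x_1 = -7/8;  a_1 = 14;  x_2 = (x_1 − 14)/17 = -7/8
  x_2 = -7/8;  a_2 = 14;  x_3 = (x_2 − 14)/17 = -7/8
  x_3 = -7/8;  a_3 = 14;  x_4 = (x_3 − 14)/17 = -7/8
  x_4 = -7/8;  a_4 = 14;  x_5 = (x_4 − 14)/17 = -7/8
  x_5 = -7/8;  a_5 = 14;  x_6 = (x_5 − 14)/17 = -7/8
Digits: (15, 14, 14, 14, 14, 14).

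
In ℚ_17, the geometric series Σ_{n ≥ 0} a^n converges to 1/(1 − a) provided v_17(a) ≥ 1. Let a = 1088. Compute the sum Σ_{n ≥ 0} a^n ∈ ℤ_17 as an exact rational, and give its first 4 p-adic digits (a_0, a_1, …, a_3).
Σ a^n = 1/(1 − a) = -1/1087;  first 4 digits = (1, 13, 2, 7)

v_17(a) = 1 ≥ 1, so the series converges in ℤ_17 to 1/(1 − a) = 1/(1 − 1088) = -1/1087. Expand this rational in ℤ_17: compute digits iteratively via d_i = x_i mod 17, x_{i+1} = (x_i − d_i)/17. The first 4 digits are (1, 13, 2, 7).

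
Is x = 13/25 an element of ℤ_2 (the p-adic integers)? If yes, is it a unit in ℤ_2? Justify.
x ∈ ℤ_2^× (unit); v_2(x) = 0

ℤ_2 = {x ∈ ℚ_2 : v_2(x) ≥ 0} and ℤ_2^× = {x ∈ ℤ_2 : v_2(x) = 0}. Here v_2(13/25) = v_2(num) − v_2(den) = 0; compare against these criteria.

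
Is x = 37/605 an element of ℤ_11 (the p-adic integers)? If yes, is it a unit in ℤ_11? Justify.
x ∉ ℤ_11 (v_11(x) = -2 < 0)

ℤ_11 = {x ∈ ℚ_11 : v_11(x) ≥ 0} and ℤ_11^× = {x ∈ ℤ_11 : v_11(x) = 0}. Here v_11(37/605) = v_11(num) − v_11(den) = -2; compare against these criteria.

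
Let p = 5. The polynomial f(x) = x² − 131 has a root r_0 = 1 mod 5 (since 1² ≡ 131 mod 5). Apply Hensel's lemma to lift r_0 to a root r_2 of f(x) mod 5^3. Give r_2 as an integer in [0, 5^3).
r_2 = 16 (mod 125)

Hensel's recurrence: r_{i+1} = r_i − f(r_i)·(f′(r_i))^{-1} mod 5^{i+2}, with f′(x) = 2x. Iterate:
  r_0 = 1 (mod 5)
  r_1 = 16 (mod 25)
  r_2 = 16 (mod 125)
Final: r_2 = 16, and one checks f(r_2) ≡ 0 mod 5^3.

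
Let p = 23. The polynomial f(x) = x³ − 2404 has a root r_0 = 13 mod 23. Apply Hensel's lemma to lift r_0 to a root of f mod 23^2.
r_1 = 220 (mod 529)

Hensel: r_{i+1} = r_i − f(r_i)/f′(r_i) mod 23^{i+2}, where f′(x) = 3x². Iterate:
  r_0 = 13 (mod 23)
  r_1 = 220 (mod 529)
Final: r = 220 with f(r) ≡ 0 mod 23^2.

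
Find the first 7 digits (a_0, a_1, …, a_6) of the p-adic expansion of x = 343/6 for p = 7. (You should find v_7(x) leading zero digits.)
(a_0, …, a_6) = (0, 0, 0, 6, 5, 5, 5)

v_7(343/6) = 3, so a_0 = ... = a_2 = 0. Factor out: x = 7^3 · u with u = 1/6 a unit in ℤ_7. Expand u iteratively via a_{v+i} = u_i mod 7, u_{i+1} = (u_i − a_{v+i})/7:
  u_0 = 1/6;  a_3 = 6;  u_1 = (u_0 − 6)/7 = -5/6
  u_1 = -5/6;  a_4 = 5;  u_2 = (u_1 − 5)/7 = -5/6
  u_2 = -5/6;  a_5 = 5;  u_3 = (u_2 − 5)/7 = -5/6
  u_3 = -5/6;  a_6 = 5;  u_4 = (u_3 − 5)/7 = -5/6
Digits: (0, 0, 0, 6, 5, 5, 5).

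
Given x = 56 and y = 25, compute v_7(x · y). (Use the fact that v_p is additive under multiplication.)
v_7(1400) = 1

v_p(x) = 1 (factor: 56 = 7^1 · 8); v_p(y) = 0 (factor: 25 = 7^0 · 25). Additivity: v_p(xy) = v_p(x) + v_p(y) = 1 + 0 = 1. (Direct check: xy = 1400 = 7^1 · (200).)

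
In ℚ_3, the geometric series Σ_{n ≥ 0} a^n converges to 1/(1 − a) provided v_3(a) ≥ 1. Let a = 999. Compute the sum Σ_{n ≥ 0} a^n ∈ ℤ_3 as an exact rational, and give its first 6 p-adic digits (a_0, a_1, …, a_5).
Σ a^n = 1/(1 − a) = -1/998;  first 6 digits = (1, 0, 0, 1, 0, 1)

v_3(a) = 3 ≥ 1, so the series converges in ℤ_3 to 1/(1 − a) = 1/(1 − 999) = -1/998. Expand this rational in ℤ_3: compute digits iteratively via d_i = x_i mod 3, x_{i+1} = (x_i − d_i)/3. The first 6 digits are (1, 0, 0, 1, 0, 1).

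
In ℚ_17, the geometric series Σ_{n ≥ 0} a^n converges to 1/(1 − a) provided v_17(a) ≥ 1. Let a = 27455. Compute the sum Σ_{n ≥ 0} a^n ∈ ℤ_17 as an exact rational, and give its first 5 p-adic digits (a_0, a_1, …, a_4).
Σ a^n = 1/(1 − a) = -1/27454;  first 5 digits = (1, 0, 10, 5, 15)

v_17(a) = 2 ≥ 1, so the series converges in ℤ_17 to 1/(1 − a) = 1/(1 − 27455) = -1/27454. Expand this rational in ℤ_17: compute digits iteratively via d_i = x_i mod 17, x_{i+1} = (x_i − d_i)/17. The first 5 digits are (1, 0, 10, 5, 15).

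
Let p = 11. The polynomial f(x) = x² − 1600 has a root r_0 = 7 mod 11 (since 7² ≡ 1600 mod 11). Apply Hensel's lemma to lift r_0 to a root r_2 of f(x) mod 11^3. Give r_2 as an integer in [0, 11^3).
r_2 = 40 (mod 1331)

Hensel's recurrence: r_{i+1} = r_i − f(r_i)·(f′(r_i))^{-1} mod 11^{i+2}, with f′(x) = 2x. Iterate:
  r_0 = 7 (mod 11)
  r_1 = 40 (mod 121)
  r_2 = 40 (mod 1331)
Final: r_2 = 40, and one checks f(r_2) ≡ 0 mod 11^3.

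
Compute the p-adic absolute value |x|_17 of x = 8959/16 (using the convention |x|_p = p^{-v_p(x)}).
|8959/16|_17 = 1/289

Step 1 — compute v_17(x) by factoring powers of 17 out of the numerator and denominator: v_17(8959/16) = 2. Step 2 — apply |x|_p = p^{-v_p(x)} = 17^{-2} = 1/289.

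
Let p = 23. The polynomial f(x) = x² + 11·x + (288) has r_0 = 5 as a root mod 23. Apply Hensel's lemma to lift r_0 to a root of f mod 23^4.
r_3 = 104402 (mod 279841)

Hensel: r_{i+1} = r_i − f(r_i)·(f′(r_i))^{-1} mod 23^{i+2}, f′(x) = 2x + 11. Iterate:
  r_0 = 5 (mod 23)
  r_1 = 189 (mod 529)
  r_2 = 7066 (mod 12167)
  r_3 = 104402 (mod 279841)
Final: r = 104402 satisfies f(r) ≡ 0 mod 23^4.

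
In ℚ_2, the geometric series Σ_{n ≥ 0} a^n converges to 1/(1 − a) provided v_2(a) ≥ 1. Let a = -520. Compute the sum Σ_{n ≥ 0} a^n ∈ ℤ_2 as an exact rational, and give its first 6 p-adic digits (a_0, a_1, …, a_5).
Σ a^n = 1/(1 − a) = 1/521;  first 6 digits = (1, 0, 0, 1, 1, 1)

v_2(a) = 3 ≥ 1, so the series converges in ℤ_2 to 1/(1 − a) = 1/(1 − (-520)) = 1/521. Expand this rational in ℤ_2: compute digits iteratively via d_i = x_i mod 2, x_{i+1} = (x_i − d_i)/2. The first 6 digits are (1, 0, 0, 1, 1, 1).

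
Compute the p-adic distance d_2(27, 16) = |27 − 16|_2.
d_2(27, 16) = 1

Step 1 — x − y = 27 − 16 = 11. Step 2 — v_2(11) = 0 (factor: 11 = (2^0 · 11); the sign does not affect v_p). Step 3 — |x − y|_2 = 2^{0} = 1.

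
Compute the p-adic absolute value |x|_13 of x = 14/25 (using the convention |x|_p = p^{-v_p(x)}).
|14/25|_13 = 1

Step 1 — compute v_13(x) by factoring powers of 13 out of the numerator and denominator: v_13(14/25) = 0. Step 2 — apply |x|_p = p^{-v_p(x)} = 13^{0} = 1.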